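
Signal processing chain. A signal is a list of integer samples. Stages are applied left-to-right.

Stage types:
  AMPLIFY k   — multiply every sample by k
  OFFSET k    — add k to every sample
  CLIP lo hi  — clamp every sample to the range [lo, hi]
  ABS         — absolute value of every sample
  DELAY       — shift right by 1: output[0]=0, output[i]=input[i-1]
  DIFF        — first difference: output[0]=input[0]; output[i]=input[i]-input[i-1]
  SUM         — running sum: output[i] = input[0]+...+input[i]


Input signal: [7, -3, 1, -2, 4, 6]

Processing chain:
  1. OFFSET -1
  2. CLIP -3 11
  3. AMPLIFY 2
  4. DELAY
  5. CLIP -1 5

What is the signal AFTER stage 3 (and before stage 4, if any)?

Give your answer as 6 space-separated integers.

Answer: 12 -6 0 -6 6 10

Derivation:
Input: [7, -3, 1, -2, 4, 6]
Stage 1 (OFFSET -1): 7+-1=6, -3+-1=-4, 1+-1=0, -2+-1=-3, 4+-1=3, 6+-1=5 -> [6, -4, 0, -3, 3, 5]
Stage 2 (CLIP -3 11): clip(6,-3,11)=6, clip(-4,-3,11)=-3, clip(0,-3,11)=0, clip(-3,-3,11)=-3, clip(3,-3,11)=3, clip(5,-3,11)=5 -> [6, -3, 0, -3, 3, 5]
Stage 3 (AMPLIFY 2): 6*2=12, -3*2=-6, 0*2=0, -3*2=-6, 3*2=6, 5*2=10 -> [12, -6, 0, -6, 6, 10]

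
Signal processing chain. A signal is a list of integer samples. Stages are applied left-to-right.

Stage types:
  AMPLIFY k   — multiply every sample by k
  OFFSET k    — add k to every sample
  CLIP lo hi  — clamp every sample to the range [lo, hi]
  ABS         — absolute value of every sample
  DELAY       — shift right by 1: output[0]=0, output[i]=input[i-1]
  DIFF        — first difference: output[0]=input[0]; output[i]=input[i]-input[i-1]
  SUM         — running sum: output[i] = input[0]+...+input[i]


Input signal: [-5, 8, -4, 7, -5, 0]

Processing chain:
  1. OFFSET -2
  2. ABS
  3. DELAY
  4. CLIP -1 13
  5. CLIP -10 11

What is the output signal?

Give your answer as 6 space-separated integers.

Answer: 0 7 6 6 5 7

Derivation:
Input: [-5, 8, -4, 7, -5, 0]
Stage 1 (OFFSET -2): -5+-2=-7, 8+-2=6, -4+-2=-6, 7+-2=5, -5+-2=-7, 0+-2=-2 -> [-7, 6, -6, 5, -7, -2]
Stage 2 (ABS): |-7|=7, |6|=6, |-6|=6, |5|=5, |-7|=7, |-2|=2 -> [7, 6, 6, 5, 7, 2]
Stage 3 (DELAY): [0, 7, 6, 6, 5, 7] = [0, 7, 6, 6, 5, 7] -> [0, 7, 6, 6, 5, 7]
Stage 4 (CLIP -1 13): clip(0,-1,13)=0, clip(7,-1,13)=7, clip(6,-1,13)=6, clip(6,-1,13)=6, clip(5,-1,13)=5, clip(7,-1,13)=7 -> [0, 7, 6, 6, 5, 7]
Stage 5 (CLIP -10 11): clip(0,-10,11)=0, clip(7,-10,11)=7, clip(6,-10,11)=6, clip(6,-10,11)=6, clip(5,-10,11)=5, clip(7,-10,11)=7 -> [0, 7, 6, 6, 5, 7]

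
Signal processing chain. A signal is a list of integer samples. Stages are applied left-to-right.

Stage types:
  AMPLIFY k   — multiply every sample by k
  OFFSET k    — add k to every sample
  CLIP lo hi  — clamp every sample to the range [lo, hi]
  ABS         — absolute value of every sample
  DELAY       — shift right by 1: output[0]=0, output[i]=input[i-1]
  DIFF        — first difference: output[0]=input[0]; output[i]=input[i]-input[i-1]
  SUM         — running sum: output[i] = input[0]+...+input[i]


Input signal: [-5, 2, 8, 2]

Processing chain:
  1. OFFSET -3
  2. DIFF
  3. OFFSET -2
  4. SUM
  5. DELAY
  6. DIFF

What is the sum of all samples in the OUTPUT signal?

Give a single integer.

Answer: -1

Derivation:
Input: [-5, 2, 8, 2]
Stage 1 (OFFSET -3): -5+-3=-8, 2+-3=-1, 8+-3=5, 2+-3=-1 -> [-8, -1, 5, -1]
Stage 2 (DIFF): s[0]=-8, -1--8=7, 5--1=6, -1-5=-6 -> [-8, 7, 6, -6]
Stage 3 (OFFSET -2): -8+-2=-10, 7+-2=5, 6+-2=4, -6+-2=-8 -> [-10, 5, 4, -8]
Stage 4 (SUM): sum[0..0]=-10, sum[0..1]=-5, sum[0..2]=-1, sum[0..3]=-9 -> [-10, -5, -1, -9]
Stage 5 (DELAY): [0, -10, -5, -1] = [0, -10, -5, -1] -> [0, -10, -5, -1]
Stage 6 (DIFF): s[0]=0, -10-0=-10, -5--10=5, -1--5=4 -> [0, -10, 5, 4]
Output sum: -1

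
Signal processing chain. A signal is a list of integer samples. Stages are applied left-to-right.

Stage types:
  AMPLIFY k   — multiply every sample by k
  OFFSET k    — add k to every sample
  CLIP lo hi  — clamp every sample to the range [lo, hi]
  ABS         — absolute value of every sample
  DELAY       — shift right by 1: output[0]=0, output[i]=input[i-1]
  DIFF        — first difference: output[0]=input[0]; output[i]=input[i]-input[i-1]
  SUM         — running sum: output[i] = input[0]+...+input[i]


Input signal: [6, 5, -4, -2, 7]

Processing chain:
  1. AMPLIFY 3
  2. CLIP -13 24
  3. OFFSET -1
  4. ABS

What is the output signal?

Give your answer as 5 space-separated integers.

Answer: 17 14 13 7 20

Derivation:
Input: [6, 5, -4, -2, 7]
Stage 1 (AMPLIFY 3): 6*3=18, 5*3=15, -4*3=-12, -2*3=-6, 7*3=21 -> [18, 15, -12, -6, 21]
Stage 2 (CLIP -13 24): clip(18,-13,24)=18, clip(15,-13,24)=15, clip(-12,-13,24)=-12, clip(-6,-13,24)=-6, clip(21,-13,24)=21 -> [18, 15, -12, -6, 21]
Stage 3 (OFFSET -1): 18+-1=17, 15+-1=14, -12+-1=-13, -6+-1=-7, 21+-1=20 -> [17, 14, -13, -7, 20]
Stage 4 (ABS): |17|=17, |14|=14, |-13|=13, |-7|=7, |20|=20 -> [17, 14, 13, 7, 20]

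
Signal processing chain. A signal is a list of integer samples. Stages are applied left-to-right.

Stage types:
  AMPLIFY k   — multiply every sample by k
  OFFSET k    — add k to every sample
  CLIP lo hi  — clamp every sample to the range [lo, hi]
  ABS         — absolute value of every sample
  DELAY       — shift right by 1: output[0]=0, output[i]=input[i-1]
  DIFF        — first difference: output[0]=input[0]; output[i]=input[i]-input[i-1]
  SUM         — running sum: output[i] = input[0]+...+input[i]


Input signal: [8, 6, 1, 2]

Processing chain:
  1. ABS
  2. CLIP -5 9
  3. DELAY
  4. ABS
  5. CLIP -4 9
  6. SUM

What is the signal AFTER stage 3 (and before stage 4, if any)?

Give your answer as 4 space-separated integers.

Answer: 0 8 6 1

Derivation:
Input: [8, 6, 1, 2]
Stage 1 (ABS): |8|=8, |6|=6, |1|=1, |2|=2 -> [8, 6, 1, 2]
Stage 2 (CLIP -5 9): clip(8,-5,9)=8, clip(6,-5,9)=6, clip(1,-5,9)=1, clip(2,-5,9)=2 -> [8, 6, 1, 2]
Stage 3 (DELAY): [0, 8, 6, 1] = [0, 8, 6, 1] -> [0, 8, 6, 1]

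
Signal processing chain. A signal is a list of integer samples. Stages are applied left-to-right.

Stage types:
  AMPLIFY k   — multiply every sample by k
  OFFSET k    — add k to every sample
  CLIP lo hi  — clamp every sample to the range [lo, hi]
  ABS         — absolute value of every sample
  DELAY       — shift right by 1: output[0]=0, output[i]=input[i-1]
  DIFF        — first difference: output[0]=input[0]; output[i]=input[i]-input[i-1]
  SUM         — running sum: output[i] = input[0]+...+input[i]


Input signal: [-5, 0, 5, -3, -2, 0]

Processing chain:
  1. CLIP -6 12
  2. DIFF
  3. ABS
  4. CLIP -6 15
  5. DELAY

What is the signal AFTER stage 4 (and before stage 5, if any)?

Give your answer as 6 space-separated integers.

Input: [-5, 0, 5, -3, -2, 0]
Stage 1 (CLIP -6 12): clip(-5,-6,12)=-5, clip(0,-6,12)=0, clip(5,-6,12)=5, clip(-3,-6,12)=-3, clip(-2,-6,12)=-2, clip(0,-6,12)=0 -> [-5, 0, 5, -3, -2, 0]
Stage 2 (DIFF): s[0]=-5, 0--5=5, 5-0=5, -3-5=-8, -2--3=1, 0--2=2 -> [-5, 5, 5, -8, 1, 2]
Stage 3 (ABS): |-5|=5, |5|=5, |5|=5, |-8|=8, |1|=1, |2|=2 -> [5, 5, 5, 8, 1, 2]
Stage 4 (CLIP -6 15): clip(5,-6,15)=5, clip(5,-6,15)=5, clip(5,-6,15)=5, clip(8,-6,15)=8, clip(1,-6,15)=1, clip(2,-6,15)=2 -> [5, 5, 5, 8, 1, 2]

Answer: 5 5 5 8 1 2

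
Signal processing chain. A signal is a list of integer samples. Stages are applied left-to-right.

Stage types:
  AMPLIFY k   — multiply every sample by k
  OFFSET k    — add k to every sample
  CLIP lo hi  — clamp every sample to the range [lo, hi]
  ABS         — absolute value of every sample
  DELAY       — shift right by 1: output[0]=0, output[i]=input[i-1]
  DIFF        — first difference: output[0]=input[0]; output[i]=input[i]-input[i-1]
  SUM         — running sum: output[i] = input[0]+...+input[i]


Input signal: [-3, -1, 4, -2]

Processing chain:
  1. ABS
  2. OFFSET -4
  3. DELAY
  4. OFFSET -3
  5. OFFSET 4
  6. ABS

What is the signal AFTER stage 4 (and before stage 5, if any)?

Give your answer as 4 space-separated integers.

Answer: -3 -4 -6 -3

Derivation:
Input: [-3, -1, 4, -2]
Stage 1 (ABS): |-3|=3, |-1|=1, |4|=4, |-2|=2 -> [3, 1, 4, 2]
Stage 2 (OFFSET -4): 3+-4=-1, 1+-4=-3, 4+-4=0, 2+-4=-2 -> [-1, -3, 0, -2]
Stage 3 (DELAY): [0, -1, -3, 0] = [0, -1, -3, 0] -> [0, -1, -3, 0]
Stage 4 (OFFSET -3): 0+-3=-3, -1+-3=-4, -3+-3=-6, 0+-3=-3 -> [-3, -4, -6, -3]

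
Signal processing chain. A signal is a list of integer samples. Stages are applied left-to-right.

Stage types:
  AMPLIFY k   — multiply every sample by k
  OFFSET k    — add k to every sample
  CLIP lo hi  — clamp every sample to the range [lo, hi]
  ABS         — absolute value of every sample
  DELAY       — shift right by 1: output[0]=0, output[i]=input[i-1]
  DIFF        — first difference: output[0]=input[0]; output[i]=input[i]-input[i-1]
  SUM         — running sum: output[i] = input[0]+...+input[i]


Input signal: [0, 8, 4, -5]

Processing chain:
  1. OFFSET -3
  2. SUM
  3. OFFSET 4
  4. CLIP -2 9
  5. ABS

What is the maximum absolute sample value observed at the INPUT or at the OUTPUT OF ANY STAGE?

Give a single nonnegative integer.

Answer: 8

Derivation:
Input: [0, 8, 4, -5] (max |s|=8)
Stage 1 (OFFSET -3): 0+-3=-3, 8+-3=5, 4+-3=1, -5+-3=-8 -> [-3, 5, 1, -8] (max |s|=8)
Stage 2 (SUM): sum[0..0]=-3, sum[0..1]=2, sum[0..2]=3, sum[0..3]=-5 -> [-3, 2, 3, -5] (max |s|=5)
Stage 3 (OFFSET 4): -3+4=1, 2+4=6, 3+4=7, -5+4=-1 -> [1, 6, 7, -1] (max |s|=7)
Stage 4 (CLIP -2 9): clip(1,-2,9)=1, clip(6,-2,9)=6, clip(7,-2,9)=7, clip(-1,-2,9)=-1 -> [1, 6, 7, -1] (max |s|=7)
Stage 5 (ABS): |1|=1, |6|=6, |7|=7, |-1|=1 -> [1, 6, 7, 1] (max |s|=7)
Overall max amplitude: 8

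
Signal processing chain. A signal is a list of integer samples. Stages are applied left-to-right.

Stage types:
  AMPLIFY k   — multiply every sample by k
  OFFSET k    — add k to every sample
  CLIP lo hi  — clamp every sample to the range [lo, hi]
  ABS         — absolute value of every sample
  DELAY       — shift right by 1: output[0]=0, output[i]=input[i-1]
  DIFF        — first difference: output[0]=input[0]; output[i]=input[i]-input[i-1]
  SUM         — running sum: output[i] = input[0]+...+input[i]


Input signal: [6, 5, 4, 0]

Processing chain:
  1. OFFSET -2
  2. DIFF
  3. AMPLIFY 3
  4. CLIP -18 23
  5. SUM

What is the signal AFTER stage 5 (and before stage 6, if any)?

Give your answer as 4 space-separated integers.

Answer: 12 9 6 -6

Derivation:
Input: [6, 5, 4, 0]
Stage 1 (OFFSET -2): 6+-2=4, 5+-2=3, 4+-2=2, 0+-2=-2 -> [4, 3, 2, -2]
Stage 2 (DIFF): s[0]=4, 3-4=-1, 2-3=-1, -2-2=-4 -> [4, -1, -1, -4]
Stage 3 (AMPLIFY 3): 4*3=12, -1*3=-3, -1*3=-3, -4*3=-12 -> [12, -3, -3, -12]
Stage 4 (CLIP -18 23): clip(12,-18,23)=12, clip(-3,-18,23)=-3, clip(-3,-18,23)=-3, clip(-12,-18,23)=-12 -> [12, -3, -3, -12]
Stage 5 (SUM): sum[0..0]=12, sum[0..1]=9, sum[0..2]=6, sum[0..3]=-6 -> [12, 9, 6, -6]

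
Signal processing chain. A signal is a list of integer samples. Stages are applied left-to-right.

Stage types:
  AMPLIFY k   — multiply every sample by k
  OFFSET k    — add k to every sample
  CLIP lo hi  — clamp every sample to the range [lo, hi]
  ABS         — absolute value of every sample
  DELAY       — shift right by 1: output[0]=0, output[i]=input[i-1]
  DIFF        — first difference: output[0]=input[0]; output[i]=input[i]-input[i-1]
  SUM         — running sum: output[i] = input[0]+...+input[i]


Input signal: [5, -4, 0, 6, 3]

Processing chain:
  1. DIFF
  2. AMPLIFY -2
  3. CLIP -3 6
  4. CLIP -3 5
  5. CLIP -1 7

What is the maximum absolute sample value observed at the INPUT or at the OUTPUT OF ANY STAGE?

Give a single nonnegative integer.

Input: [5, -4, 0, 6, 3] (max |s|=6)
Stage 1 (DIFF): s[0]=5, -4-5=-9, 0--4=4, 6-0=6, 3-6=-3 -> [5, -9, 4, 6, -3] (max |s|=9)
Stage 2 (AMPLIFY -2): 5*-2=-10, -9*-2=18, 4*-2=-8, 6*-2=-12, -3*-2=6 -> [-10, 18, -8, -12, 6] (max |s|=18)
Stage 3 (CLIP -3 6): clip(-10,-3,6)=-3, clip(18,-3,6)=6, clip(-8,-3,6)=-3, clip(-12,-3,6)=-3, clip(6,-3,6)=6 -> [-3, 6, -3, -3, 6] (max |s|=6)
Stage 4 (CLIP -3 5): clip(-3,-3,5)=-3, clip(6,-3,5)=5, clip(-3,-3,5)=-3, clip(-3,-3,5)=-3, clip(6,-3,5)=5 -> [-3, 5, -3, -3, 5] (max |s|=5)
Stage 5 (CLIP -1 7): clip(-3,-1,7)=-1, clip(5,-1,7)=5, clip(-3,-1,7)=-1, clip(-3,-1,7)=-1, clip(5,-1,7)=5 -> [-1, 5, -1, -1, 5] (max |s|=5)
Overall max amplitude: 18

Answer: 18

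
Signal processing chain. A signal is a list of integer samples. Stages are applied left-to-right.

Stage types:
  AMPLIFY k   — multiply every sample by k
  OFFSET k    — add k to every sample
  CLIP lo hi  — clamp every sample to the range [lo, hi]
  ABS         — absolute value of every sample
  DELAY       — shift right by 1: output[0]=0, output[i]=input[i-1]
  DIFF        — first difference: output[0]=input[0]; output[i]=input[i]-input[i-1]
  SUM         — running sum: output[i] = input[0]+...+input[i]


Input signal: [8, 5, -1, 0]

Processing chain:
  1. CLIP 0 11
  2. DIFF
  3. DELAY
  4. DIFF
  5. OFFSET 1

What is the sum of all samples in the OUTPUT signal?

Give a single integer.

Input: [8, 5, -1, 0]
Stage 1 (CLIP 0 11): clip(8,0,11)=8, clip(5,0,11)=5, clip(-1,0,11)=0, clip(0,0,11)=0 -> [8, 5, 0, 0]
Stage 2 (DIFF): s[0]=8, 5-8=-3, 0-5=-5, 0-0=0 -> [8, -3, -5, 0]
Stage 3 (DELAY): [0, 8, -3, -5] = [0, 8, -3, -5] -> [0, 8, -3, -5]
Stage 4 (DIFF): s[0]=0, 8-0=8, -3-8=-11, -5--3=-2 -> [0, 8, -11, -2]
Stage 5 (OFFSET 1): 0+1=1, 8+1=9, -11+1=-10, -2+1=-1 -> [1, 9, -10, -1]
Output sum: -1

Answer: -1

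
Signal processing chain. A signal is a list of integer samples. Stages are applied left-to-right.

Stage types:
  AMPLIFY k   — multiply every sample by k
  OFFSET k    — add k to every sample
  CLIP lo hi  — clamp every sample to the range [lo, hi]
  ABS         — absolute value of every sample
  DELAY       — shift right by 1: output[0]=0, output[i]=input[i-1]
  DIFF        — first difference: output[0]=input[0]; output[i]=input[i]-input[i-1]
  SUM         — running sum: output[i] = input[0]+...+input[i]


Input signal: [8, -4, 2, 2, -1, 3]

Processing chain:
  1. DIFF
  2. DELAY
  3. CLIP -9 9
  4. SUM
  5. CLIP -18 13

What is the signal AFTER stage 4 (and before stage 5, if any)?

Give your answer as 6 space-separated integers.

Input: [8, -4, 2, 2, -1, 3]
Stage 1 (DIFF): s[0]=8, -4-8=-12, 2--4=6, 2-2=0, -1-2=-3, 3--1=4 -> [8, -12, 6, 0, -3, 4]
Stage 2 (DELAY): [0, 8, -12, 6, 0, -3] = [0, 8, -12, 6, 0, -3] -> [0, 8, -12, 6, 0, -3]
Stage 3 (CLIP -9 9): clip(0,-9,9)=0, clip(8,-9,9)=8, clip(-12,-9,9)=-9, clip(6,-9,9)=6, clip(0,-9,9)=0, clip(-3,-9,9)=-3 -> [0, 8, -9, 6, 0, -3]
Stage 4 (SUM): sum[0..0]=0, sum[0..1]=8, sum[0..2]=-1, sum[0..3]=5, sum[0..4]=5, sum[0..5]=2 -> [0, 8, -1, 5, 5, 2]

Answer: 0 8 -1 5 5 2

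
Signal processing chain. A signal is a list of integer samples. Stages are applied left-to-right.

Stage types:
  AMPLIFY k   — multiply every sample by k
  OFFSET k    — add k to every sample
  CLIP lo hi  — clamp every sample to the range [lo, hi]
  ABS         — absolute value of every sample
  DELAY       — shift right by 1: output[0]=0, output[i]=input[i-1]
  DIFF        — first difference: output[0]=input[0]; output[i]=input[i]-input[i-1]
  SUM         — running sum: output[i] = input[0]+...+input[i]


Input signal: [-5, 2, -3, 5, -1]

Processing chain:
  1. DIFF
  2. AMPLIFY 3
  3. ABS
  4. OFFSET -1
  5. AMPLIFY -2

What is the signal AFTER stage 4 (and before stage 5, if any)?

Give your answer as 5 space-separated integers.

Answer: 14 20 14 23 17

Derivation:
Input: [-5, 2, -3, 5, -1]
Stage 1 (DIFF): s[0]=-5, 2--5=7, -3-2=-5, 5--3=8, -1-5=-6 -> [-5, 7, -5, 8, -6]
Stage 2 (AMPLIFY 3): -5*3=-15, 7*3=21, -5*3=-15, 8*3=24, -6*3=-18 -> [-15, 21, -15, 24, -18]
Stage 3 (ABS): |-15|=15, |21|=21, |-15|=15, |24|=24, |-18|=18 -> [15, 21, 15, 24, 18]
Stage 4 (OFFSET -1): 15+-1=14, 21+-1=20, 15+-1=14, 24+-1=23, 18+-1=17 -> [14, 20, 14, 23, 17]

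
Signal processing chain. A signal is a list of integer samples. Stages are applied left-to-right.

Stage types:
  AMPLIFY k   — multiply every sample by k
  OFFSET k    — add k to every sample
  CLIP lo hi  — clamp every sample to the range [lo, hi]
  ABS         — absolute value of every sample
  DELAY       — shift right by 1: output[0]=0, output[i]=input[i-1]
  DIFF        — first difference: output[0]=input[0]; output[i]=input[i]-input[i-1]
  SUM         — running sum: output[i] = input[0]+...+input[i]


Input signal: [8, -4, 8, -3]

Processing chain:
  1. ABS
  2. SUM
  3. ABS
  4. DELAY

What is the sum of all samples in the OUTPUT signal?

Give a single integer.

Answer: 40

Derivation:
Input: [8, -4, 8, -3]
Stage 1 (ABS): |8|=8, |-4|=4, |8|=8, |-3|=3 -> [8, 4, 8, 3]
Stage 2 (SUM): sum[0..0]=8, sum[0..1]=12, sum[0..2]=20, sum[0..3]=23 -> [8, 12, 20, 23]
Stage 3 (ABS): |8|=8, |12|=12, |20|=20, |23|=23 -> [8, 12, 20, 23]
Stage 4 (DELAY): [0, 8, 12, 20] = [0, 8, 12, 20] -> [0, 8, 12, 20]
Output sum: 40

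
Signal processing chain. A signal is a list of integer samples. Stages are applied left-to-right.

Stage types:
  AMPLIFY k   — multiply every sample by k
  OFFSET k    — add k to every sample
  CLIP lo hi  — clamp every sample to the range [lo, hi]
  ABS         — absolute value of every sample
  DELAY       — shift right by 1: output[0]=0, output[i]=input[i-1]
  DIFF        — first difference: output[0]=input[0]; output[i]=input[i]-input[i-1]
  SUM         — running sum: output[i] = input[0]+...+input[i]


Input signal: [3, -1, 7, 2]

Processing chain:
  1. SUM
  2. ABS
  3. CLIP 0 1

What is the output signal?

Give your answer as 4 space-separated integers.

Input: [3, -1, 7, 2]
Stage 1 (SUM): sum[0..0]=3, sum[0..1]=2, sum[0..2]=9, sum[0..3]=11 -> [3, 2, 9, 11]
Stage 2 (ABS): |3|=3, |2|=2, |9|=9, |11|=11 -> [3, 2, 9, 11]
Stage 3 (CLIP 0 1): clip(3,0,1)=1, clip(2,0,1)=1, clip(9,0,1)=1, clip(11,0,1)=1 -> [1, 1, 1, 1]

Answer: 1 1 1 1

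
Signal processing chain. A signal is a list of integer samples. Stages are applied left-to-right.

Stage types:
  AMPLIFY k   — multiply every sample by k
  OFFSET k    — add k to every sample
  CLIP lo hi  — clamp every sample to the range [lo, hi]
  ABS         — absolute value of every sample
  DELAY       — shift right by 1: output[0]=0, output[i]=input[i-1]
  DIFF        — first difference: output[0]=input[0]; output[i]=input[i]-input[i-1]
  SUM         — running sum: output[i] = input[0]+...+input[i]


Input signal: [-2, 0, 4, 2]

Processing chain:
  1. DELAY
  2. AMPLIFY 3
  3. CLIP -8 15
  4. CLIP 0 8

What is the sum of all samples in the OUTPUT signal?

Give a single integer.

Input: [-2, 0, 4, 2]
Stage 1 (DELAY): [0, -2, 0, 4] = [0, -2, 0, 4] -> [0, -2, 0, 4]
Stage 2 (AMPLIFY 3): 0*3=0, -2*3=-6, 0*3=0, 4*3=12 -> [0, -6, 0, 12]
Stage 3 (CLIP -8 15): clip(0,-8,15)=0, clip(-6,-8,15)=-6, clip(0,-8,15)=0, clip(12,-8,15)=12 -> [0, -6, 0, 12]
Stage 4 (CLIP 0 8): clip(0,0,8)=0, clip(-6,0,8)=0, clip(0,0,8)=0, clip(12,0,8)=8 -> [0, 0, 0, 8]
Output sum: 8

Answer: 8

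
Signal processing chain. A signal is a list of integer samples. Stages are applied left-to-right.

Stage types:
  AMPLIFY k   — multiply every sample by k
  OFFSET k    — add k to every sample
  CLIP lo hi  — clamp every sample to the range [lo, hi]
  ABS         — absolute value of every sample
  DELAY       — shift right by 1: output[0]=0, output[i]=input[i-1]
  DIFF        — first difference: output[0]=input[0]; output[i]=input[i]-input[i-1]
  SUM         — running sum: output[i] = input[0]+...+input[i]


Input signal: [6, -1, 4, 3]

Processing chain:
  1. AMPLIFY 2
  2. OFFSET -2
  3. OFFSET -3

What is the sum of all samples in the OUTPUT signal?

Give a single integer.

Input: [6, -1, 4, 3]
Stage 1 (AMPLIFY 2): 6*2=12, -1*2=-2, 4*2=8, 3*2=6 -> [12, -2, 8, 6]
Stage 2 (OFFSET -2): 12+-2=10, -2+-2=-4, 8+-2=6, 6+-2=4 -> [10, -4, 6, 4]
Stage 3 (OFFSET -3): 10+-3=7, -4+-3=-7, 6+-3=3, 4+-3=1 -> [7, -7, 3, 1]
Output sum: 4

Answer: 4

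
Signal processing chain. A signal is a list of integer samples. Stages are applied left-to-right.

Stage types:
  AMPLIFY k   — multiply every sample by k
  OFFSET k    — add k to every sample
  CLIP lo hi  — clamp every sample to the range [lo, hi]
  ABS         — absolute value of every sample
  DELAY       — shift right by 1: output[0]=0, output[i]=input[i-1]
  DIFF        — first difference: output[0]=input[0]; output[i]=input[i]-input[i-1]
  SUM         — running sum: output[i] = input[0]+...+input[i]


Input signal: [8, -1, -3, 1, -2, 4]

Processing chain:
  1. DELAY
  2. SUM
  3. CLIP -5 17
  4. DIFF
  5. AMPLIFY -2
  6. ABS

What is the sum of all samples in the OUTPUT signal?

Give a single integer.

Answer: 30

Derivation:
Input: [8, -1, -3, 1, -2, 4]
Stage 1 (DELAY): [0, 8, -1, -3, 1, -2] = [0, 8, -1, -3, 1, -2] -> [0, 8, -1, -3, 1, -2]
Stage 2 (SUM): sum[0..0]=0, sum[0..1]=8, sum[0..2]=7, sum[0..3]=4, sum[0..4]=5, sum[0..5]=3 -> [0, 8, 7, 4, 5, 3]
Stage 3 (CLIP -5 17): clip(0,-5,17)=0, clip(8,-5,17)=8, clip(7,-5,17)=7, clip(4,-5,17)=4, clip(5,-5,17)=5, clip(3,-5,17)=3 -> [0, 8, 7, 4, 5, 3]
Stage 4 (DIFF): s[0]=0, 8-0=8, 7-8=-1, 4-7=-3, 5-4=1, 3-5=-2 -> [0, 8, -1, -3, 1, -2]
Stage 5 (AMPLIFY -2): 0*-2=0, 8*-2=-16, -1*-2=2, -3*-2=6, 1*-2=-2, -2*-2=4 -> [0, -16, 2, 6, -2, 4]
Stage 6 (ABS): |0|=0, |-16|=16, |2|=2, |6|=6, |-2|=2, |4|=4 -> [0, 16, 2, 6, 2, 4]
Output sum: 30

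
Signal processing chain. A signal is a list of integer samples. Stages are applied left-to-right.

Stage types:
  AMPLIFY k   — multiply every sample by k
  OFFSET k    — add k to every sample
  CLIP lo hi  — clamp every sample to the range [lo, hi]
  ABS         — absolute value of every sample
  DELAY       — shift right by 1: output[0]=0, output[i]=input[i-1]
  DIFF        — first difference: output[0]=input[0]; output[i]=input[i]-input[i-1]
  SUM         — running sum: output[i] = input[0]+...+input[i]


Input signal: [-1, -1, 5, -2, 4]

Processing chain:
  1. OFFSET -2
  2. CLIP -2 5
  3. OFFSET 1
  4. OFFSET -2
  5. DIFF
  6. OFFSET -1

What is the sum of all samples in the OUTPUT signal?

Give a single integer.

Answer: -4

Derivation:
Input: [-1, -1, 5, -2, 4]
Stage 1 (OFFSET -2): -1+-2=-3, -1+-2=-3, 5+-2=3, -2+-2=-4, 4+-2=2 -> [-3, -3, 3, -4, 2]
Stage 2 (CLIP -2 5): clip(-3,-2,5)=-2, clip(-3,-2,5)=-2, clip(3,-2,5)=3, clip(-4,-2,5)=-2, clip(2,-2,5)=2 -> [-2, -2, 3, -2, 2]
Stage 3 (OFFSET 1): -2+1=-1, -2+1=-1, 3+1=4, -2+1=-1, 2+1=3 -> [-1, -1, 4, -1, 3]
Stage 4 (OFFSET -2): -1+-2=-3, -1+-2=-3, 4+-2=2, -1+-2=-3, 3+-2=1 -> [-3, -3, 2, -3, 1]
Stage 5 (DIFF): s[0]=-3, -3--3=0, 2--3=5, -3-2=-5, 1--3=4 -> [-3, 0, 5, -5, 4]
Stage 6 (OFFSET -1): -3+-1=-4, 0+-1=-1, 5+-1=4, -5+-1=-6, 4+-1=3 -> [-4, -1, 4, -6, 3]
Output sum: -4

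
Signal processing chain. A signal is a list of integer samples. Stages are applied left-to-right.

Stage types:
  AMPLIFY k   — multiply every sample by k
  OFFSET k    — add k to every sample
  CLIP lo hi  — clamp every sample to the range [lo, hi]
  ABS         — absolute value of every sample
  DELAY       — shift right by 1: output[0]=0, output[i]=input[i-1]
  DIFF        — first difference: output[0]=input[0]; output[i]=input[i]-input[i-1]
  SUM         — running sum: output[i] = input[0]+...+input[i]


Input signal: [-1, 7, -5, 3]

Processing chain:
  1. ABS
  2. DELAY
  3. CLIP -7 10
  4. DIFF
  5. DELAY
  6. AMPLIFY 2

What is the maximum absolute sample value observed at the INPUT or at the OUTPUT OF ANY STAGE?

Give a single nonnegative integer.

Answer: 12

Derivation:
Input: [-1, 7, -5, 3] (max |s|=7)
Stage 1 (ABS): |-1|=1, |7|=7, |-5|=5, |3|=3 -> [1, 7, 5, 3] (max |s|=7)
Stage 2 (DELAY): [0, 1, 7, 5] = [0, 1, 7, 5] -> [0, 1, 7, 5] (max |s|=7)
Stage 3 (CLIP -7 10): clip(0,-7,10)=0, clip(1,-7,10)=1, clip(7,-7,10)=7, clip(5,-7,10)=5 -> [0, 1, 7, 5] (max |s|=7)
Stage 4 (DIFF): s[0]=0, 1-0=1, 7-1=6, 5-7=-2 -> [0, 1, 6, -2] (max |s|=6)
Stage 5 (DELAY): [0, 0, 1, 6] = [0, 0, 1, 6] -> [0, 0, 1, 6] (max |s|=6)
Stage 6 (AMPLIFY 2): 0*2=0, 0*2=0, 1*2=2, 6*2=12 -> [0, 0, 2, 12] (max |s|=12)
Overall max amplitude: 12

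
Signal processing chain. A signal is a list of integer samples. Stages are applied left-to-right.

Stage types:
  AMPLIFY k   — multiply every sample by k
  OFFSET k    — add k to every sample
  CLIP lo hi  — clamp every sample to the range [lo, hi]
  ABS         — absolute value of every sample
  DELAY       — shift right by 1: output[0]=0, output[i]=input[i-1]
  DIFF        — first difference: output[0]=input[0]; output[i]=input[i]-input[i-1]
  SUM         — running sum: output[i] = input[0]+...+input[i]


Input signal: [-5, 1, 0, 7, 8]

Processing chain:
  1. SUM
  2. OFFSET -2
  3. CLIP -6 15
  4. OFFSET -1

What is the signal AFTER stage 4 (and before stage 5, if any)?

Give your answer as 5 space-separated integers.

Answer: -7 -7 -7 0 8

Derivation:
Input: [-5, 1, 0, 7, 8]
Stage 1 (SUM): sum[0..0]=-5, sum[0..1]=-4, sum[0..2]=-4, sum[0..3]=3, sum[0..4]=11 -> [-5, -4, -4, 3, 11]
Stage 2 (OFFSET -2): -5+-2=-7, -4+-2=-6, -4+-2=-6, 3+-2=1, 11+-2=9 -> [-7, -6, -6, 1, 9]
Stage 3 (CLIP -6 15): clip(-7,-6,15)=-6, clip(-6,-6,15)=-6, clip(-6,-6,15)=-6, clip(1,-6,15)=1, clip(9,-6,15)=9 -> [-6, -6, -6, 1, 9]
Stage 4 (OFFSET -1): -6+-1=-7, -6+-1=-7, -6+-1=-7, 1+-1=0, 9+-1=8 -> [-7, -7, -7, 0, 8]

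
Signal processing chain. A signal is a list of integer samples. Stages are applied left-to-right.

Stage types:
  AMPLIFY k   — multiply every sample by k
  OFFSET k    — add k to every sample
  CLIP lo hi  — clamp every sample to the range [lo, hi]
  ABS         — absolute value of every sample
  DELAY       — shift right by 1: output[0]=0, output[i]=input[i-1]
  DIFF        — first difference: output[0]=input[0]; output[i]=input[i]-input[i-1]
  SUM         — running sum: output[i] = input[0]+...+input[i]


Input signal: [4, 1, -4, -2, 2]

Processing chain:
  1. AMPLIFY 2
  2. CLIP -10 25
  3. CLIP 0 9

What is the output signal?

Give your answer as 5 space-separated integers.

Input: [4, 1, -4, -2, 2]
Stage 1 (AMPLIFY 2): 4*2=8, 1*2=2, -4*2=-8, -2*2=-4, 2*2=4 -> [8, 2, -8, -4, 4]
Stage 2 (CLIP -10 25): clip(8,-10,25)=8, clip(2,-10,25)=2, clip(-8,-10,25)=-8, clip(-4,-10,25)=-4, clip(4,-10,25)=4 -> [8, 2, -8, -4, 4]
Stage 3 (CLIP 0 9): clip(8,0,9)=8, clip(2,0,9)=2, clip(-8,0,9)=0, clip(-4,0,9)=0, clip(4,0,9)=4 -> [8, 2, 0, 0, 4]

Answer: 8 2 0 0 4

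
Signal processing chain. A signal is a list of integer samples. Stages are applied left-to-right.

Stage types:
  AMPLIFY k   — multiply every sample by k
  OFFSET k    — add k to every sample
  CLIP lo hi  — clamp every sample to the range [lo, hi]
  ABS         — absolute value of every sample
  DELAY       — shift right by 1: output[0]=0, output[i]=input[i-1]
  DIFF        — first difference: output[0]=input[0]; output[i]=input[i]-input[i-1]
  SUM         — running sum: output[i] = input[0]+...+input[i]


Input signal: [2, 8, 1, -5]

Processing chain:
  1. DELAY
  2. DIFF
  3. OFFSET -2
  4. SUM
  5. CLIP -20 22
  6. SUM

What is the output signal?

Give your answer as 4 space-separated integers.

Answer: -2 -4 -2 -9

Derivation:
Input: [2, 8, 1, -5]
Stage 1 (DELAY): [0, 2, 8, 1] = [0, 2, 8, 1] -> [0, 2, 8, 1]
Stage 2 (DIFF): s[0]=0, 2-0=2, 8-2=6, 1-8=-7 -> [0, 2, 6, -7]
Stage 3 (OFFSET -2): 0+-2=-2, 2+-2=0, 6+-2=4, -7+-2=-9 -> [-2, 0, 4, -9]
Stage 4 (SUM): sum[0..0]=-2, sum[0..1]=-2, sum[0..2]=2, sum[0..3]=-7 -> [-2, -2, 2, -7]
Stage 5 (CLIP -20 22): clip(-2,-20,22)=-2, clip(-2,-20,22)=-2, clip(2,-20,22)=2, clip(-7,-20,22)=-7 -> [-2, -2, 2, -7]
Stage 6 (SUM): sum[0..0]=-2, sum[0..1]=-4, sum[0..2]=-2, sum[0..3]=-9 -> [-2, -4, -2, -9]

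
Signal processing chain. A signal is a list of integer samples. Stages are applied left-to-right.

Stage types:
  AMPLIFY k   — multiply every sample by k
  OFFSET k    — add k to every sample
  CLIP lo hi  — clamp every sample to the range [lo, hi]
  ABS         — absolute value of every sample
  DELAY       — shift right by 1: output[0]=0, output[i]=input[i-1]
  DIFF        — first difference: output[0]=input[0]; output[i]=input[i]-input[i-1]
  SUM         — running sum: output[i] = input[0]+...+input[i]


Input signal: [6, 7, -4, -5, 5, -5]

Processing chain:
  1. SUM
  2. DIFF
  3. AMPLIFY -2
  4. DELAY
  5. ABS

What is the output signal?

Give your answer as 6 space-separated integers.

Answer: 0 12 14 8 10 10

Derivation:
Input: [6, 7, -4, -5, 5, -5]
Stage 1 (SUM): sum[0..0]=6, sum[0..1]=13, sum[0..2]=9, sum[0..3]=4, sum[0..4]=9, sum[0..5]=4 -> [6, 13, 9, 4, 9, 4]
Stage 2 (DIFF): s[0]=6, 13-6=7, 9-13=-4, 4-9=-5, 9-4=5, 4-9=-5 -> [6, 7, -4, -5, 5, -5]
Stage 3 (AMPLIFY -2): 6*-2=-12, 7*-2=-14, -4*-2=8, -5*-2=10, 5*-2=-10, -5*-2=10 -> [-12, -14, 8, 10, -10, 10]
Stage 4 (DELAY): [0, -12, -14, 8, 10, -10] = [0, -12, -14, 8, 10, -10] -> [0, -12, -14, 8, 10, -10]
Stage 5 (ABS): |0|=0, |-12|=12, |-14|=14, |8|=8, |10|=10, |-10|=10 -> [0, 12, 14, 8, 10, 10]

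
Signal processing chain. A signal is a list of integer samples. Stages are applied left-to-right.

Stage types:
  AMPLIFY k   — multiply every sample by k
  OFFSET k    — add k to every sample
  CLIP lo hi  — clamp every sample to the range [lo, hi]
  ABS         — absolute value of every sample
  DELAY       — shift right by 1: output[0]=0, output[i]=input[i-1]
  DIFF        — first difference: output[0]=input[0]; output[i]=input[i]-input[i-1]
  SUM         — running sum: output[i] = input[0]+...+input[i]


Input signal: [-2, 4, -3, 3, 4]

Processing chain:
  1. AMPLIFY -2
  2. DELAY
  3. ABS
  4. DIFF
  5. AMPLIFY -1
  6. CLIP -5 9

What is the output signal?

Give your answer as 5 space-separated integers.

Answer: 0 -4 -4 2 0

Derivation:
Input: [-2, 4, -3, 3, 4]
Stage 1 (AMPLIFY -2): -2*-2=4, 4*-2=-8, -3*-2=6, 3*-2=-6, 4*-2=-8 -> [4, -8, 6, -6, -8]
Stage 2 (DELAY): [0, 4, -8, 6, -6] = [0, 4, -8, 6, -6] -> [0, 4, -8, 6, -6]
Stage 3 (ABS): |0|=0, |4|=4, |-8|=8, |6|=6, |-6|=6 -> [0, 4, 8, 6, 6]
Stage 4 (DIFF): s[0]=0, 4-0=4, 8-4=4, 6-8=-2, 6-6=0 -> [0, 4, 4, -2, 0]
Stage 5 (AMPLIFY -1): 0*-1=0, 4*-1=-4, 4*-1=-4, -2*-1=2, 0*-1=0 -> [0, -4, -4, 2, 0]
Stage 6 (CLIP -5 9): clip(0,-5,9)=0, clip(-4,-5,9)=-4, clip(-4,-5,9)=-4, clip(2,-5,9)=2, clip(0,-5,9)=0 -> [0, -4, -4, 2, 0]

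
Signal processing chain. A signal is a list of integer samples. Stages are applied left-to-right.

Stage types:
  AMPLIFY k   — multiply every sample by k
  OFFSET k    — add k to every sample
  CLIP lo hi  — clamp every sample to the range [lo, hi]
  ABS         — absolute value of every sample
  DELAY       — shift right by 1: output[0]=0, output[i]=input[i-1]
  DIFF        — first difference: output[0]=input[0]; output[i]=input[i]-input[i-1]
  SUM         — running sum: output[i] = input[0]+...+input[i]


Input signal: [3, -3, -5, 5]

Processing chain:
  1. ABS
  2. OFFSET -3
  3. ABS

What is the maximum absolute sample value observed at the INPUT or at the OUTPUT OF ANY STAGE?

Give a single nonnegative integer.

Answer: 5

Derivation:
Input: [3, -3, -5, 5] (max |s|=5)
Stage 1 (ABS): |3|=3, |-3|=3, |-5|=5, |5|=5 -> [3, 3, 5, 5] (max |s|=5)
Stage 2 (OFFSET -3): 3+-3=0, 3+-3=0, 5+-3=2, 5+-3=2 -> [0, 0, 2, 2] (max |s|=2)
Stage 3 (ABS): |0|=0, |0|=0, |2|=2, |2|=2 -> [0, 0, 2, 2] (max |s|=2)
Overall max amplitude: 5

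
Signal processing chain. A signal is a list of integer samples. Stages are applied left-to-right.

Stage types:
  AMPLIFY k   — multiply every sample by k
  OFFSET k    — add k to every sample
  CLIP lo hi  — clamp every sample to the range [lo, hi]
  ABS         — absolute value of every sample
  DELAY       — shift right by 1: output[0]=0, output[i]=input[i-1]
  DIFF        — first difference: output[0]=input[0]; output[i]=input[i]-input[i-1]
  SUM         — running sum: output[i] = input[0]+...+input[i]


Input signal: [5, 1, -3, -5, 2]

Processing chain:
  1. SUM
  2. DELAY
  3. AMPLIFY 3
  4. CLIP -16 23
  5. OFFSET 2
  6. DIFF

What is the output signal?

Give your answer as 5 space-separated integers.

Input: [5, 1, -3, -5, 2]
Stage 1 (SUM): sum[0..0]=5, sum[0..1]=6, sum[0..2]=3, sum[0..3]=-2, sum[0..4]=0 -> [5, 6, 3, -2, 0]
Stage 2 (DELAY): [0, 5, 6, 3, -2] = [0, 5, 6, 3, -2] -> [0, 5, 6, 3, -2]
Stage 3 (AMPLIFY 3): 0*3=0, 5*3=15, 6*3=18, 3*3=9, -2*3=-6 -> [0, 15, 18, 9, -6]
Stage 4 (CLIP -16 23): clip(0,-16,23)=0, clip(15,-16,23)=15, clip(18,-16,23)=18, clip(9,-16,23)=9, clip(-6,-16,23)=-6 -> [0, 15, 18, 9, -6]
Stage 5 (OFFSET 2): 0+2=2, 15+2=17, 18+2=20, 9+2=11, -6+2=-4 -> [2, 17, 20, 11, -4]
Stage 6 (DIFF): s[0]=2, 17-2=15, 20-17=3, 11-20=-9, -4-11=-15 -> [2, 15, 3, -9, -15]

Answer: 2 15 3 -9 -15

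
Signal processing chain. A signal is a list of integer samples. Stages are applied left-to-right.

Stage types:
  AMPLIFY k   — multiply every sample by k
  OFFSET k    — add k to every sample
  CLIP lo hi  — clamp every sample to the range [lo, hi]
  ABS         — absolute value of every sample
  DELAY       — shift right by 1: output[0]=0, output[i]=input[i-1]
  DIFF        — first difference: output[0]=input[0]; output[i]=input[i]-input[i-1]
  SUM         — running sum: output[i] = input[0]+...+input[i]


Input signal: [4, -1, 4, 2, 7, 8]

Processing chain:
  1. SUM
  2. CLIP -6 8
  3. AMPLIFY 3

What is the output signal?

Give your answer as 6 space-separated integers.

Input: [4, -1, 4, 2, 7, 8]
Stage 1 (SUM): sum[0..0]=4, sum[0..1]=3, sum[0..2]=7, sum[0..3]=9, sum[0..4]=16, sum[0..5]=24 -> [4, 3, 7, 9, 16, 24]
Stage 2 (CLIP -6 8): clip(4,-6,8)=4, clip(3,-6,8)=3, clip(7,-6,8)=7, clip(9,-6,8)=8, clip(16,-6,8)=8, clip(24,-6,8)=8 -> [4, 3, 7, 8, 8, 8]
Stage 3 (AMPLIFY 3): 4*3=12, 3*3=9, 7*3=21, 8*3=24, 8*3=24, 8*3=24 -> [12, 9, 21, 24, 24, 24]

Answer: 12 9 21 24 24 24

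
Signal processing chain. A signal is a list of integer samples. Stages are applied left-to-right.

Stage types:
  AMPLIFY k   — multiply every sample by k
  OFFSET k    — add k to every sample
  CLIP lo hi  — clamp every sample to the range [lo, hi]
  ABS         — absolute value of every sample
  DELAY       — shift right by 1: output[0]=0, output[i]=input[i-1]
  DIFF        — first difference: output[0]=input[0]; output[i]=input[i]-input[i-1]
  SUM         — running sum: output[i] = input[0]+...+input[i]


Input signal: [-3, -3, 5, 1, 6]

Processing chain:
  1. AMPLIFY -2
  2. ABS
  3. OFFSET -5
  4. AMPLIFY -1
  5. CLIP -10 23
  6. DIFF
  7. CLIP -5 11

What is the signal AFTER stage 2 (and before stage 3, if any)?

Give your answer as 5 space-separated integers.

Input: [-3, -3, 5, 1, 6]
Stage 1 (AMPLIFY -2): -3*-2=6, -3*-2=6, 5*-2=-10, 1*-2=-2, 6*-2=-12 -> [6, 6, -10, -2, -12]
Stage 2 (ABS): |6|=6, |6|=6, |-10|=10, |-2|=2, |-12|=12 -> [6, 6, 10, 2, 12]

Answer: 6 6 10 2 12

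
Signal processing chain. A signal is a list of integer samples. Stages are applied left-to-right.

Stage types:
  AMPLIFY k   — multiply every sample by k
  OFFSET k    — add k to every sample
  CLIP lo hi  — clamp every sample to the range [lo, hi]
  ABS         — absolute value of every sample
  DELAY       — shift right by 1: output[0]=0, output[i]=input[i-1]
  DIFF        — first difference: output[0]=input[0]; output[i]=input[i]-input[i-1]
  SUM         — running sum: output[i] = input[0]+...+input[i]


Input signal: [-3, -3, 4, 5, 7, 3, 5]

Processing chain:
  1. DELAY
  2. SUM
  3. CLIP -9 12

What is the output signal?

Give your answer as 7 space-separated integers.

Input: [-3, -3, 4, 5, 7, 3, 5]
Stage 1 (DELAY): [0, -3, -3, 4, 5, 7, 3] = [0, -3, -3, 4, 5, 7, 3] -> [0, -3, -3, 4, 5, 7, 3]
Stage 2 (SUM): sum[0..0]=0, sum[0..1]=-3, sum[0..2]=-6, sum[0..3]=-2, sum[0..4]=3, sum[0..5]=10, sum[0..6]=13 -> [0, -3, -6, -2, 3, 10, 13]
Stage 3 (CLIP -9 12): clip(0,-9,12)=0, clip(-3,-9,12)=-3, clip(-6,-9,12)=-6, clip(-2,-9,12)=-2, clip(3,-9,12)=3, clip(10,-9,12)=10, clip(13,-9,12)=12 -> [0, -3, -6, -2, 3, 10, 12]

Answer: 0 -3 -6 -2 3 10 12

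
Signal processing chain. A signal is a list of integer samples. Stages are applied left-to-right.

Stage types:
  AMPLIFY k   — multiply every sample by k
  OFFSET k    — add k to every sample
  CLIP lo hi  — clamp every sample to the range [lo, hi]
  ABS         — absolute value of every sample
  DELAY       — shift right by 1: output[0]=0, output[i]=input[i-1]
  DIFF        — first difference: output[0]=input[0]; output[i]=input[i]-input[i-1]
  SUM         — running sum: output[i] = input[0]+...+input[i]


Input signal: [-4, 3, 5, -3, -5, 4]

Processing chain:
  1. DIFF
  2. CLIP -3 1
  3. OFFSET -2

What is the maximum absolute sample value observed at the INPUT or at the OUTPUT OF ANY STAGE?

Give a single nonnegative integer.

Input: [-4, 3, 5, -3, -5, 4] (max |s|=5)
Stage 1 (DIFF): s[0]=-4, 3--4=7, 5-3=2, -3-5=-8, -5--3=-2, 4--5=9 -> [-4, 7, 2, -8, -2, 9] (max |s|=9)
Stage 2 (CLIP -3 1): clip(-4,-3,1)=-3, clip(7,-3,1)=1, clip(2,-3,1)=1, clip(-8,-3,1)=-3, clip(-2,-3,1)=-2, clip(9,-3,1)=1 -> [-3, 1, 1, -3, -2, 1] (max |s|=3)
Stage 3 (OFFSET -2): -3+-2=-5, 1+-2=-1, 1+-2=-1, -3+-2=-5, -2+-2=-4, 1+-2=-1 -> [-5, -1, -1, -5, -4, -1] (max |s|=5)
Overall max amplitude: 9

Answer: 9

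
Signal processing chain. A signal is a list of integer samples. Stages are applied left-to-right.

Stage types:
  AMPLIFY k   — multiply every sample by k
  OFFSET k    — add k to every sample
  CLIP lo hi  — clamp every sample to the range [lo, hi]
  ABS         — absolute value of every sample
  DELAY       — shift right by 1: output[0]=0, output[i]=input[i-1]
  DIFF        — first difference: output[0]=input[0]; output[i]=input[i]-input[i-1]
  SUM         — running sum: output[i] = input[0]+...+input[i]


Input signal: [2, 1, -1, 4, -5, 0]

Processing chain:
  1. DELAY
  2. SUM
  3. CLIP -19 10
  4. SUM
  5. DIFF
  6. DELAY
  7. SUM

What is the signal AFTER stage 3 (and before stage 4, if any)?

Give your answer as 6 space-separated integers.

Answer: 0 2 3 2 6 1

Derivation:
Input: [2, 1, -1, 4, -5, 0]
Stage 1 (DELAY): [0, 2, 1, -1, 4, -5] = [0, 2, 1, -1, 4, -5] -> [0, 2, 1, -1, 4, -5]
Stage 2 (SUM): sum[0..0]=0, sum[0..1]=2, sum[0..2]=3, sum[0..3]=2, sum[0..4]=6, sum[0..5]=1 -> [0, 2, 3, 2, 6, 1]
Stage 3 (CLIP -19 10): clip(0,-19,10)=0, clip(2,-19,10)=2, clip(3,-19,10)=3, clip(2,-19,10)=2, clip(6,-19,10)=6, clip(1,-19,10)=1 -> [0, 2, 3, 2, 6, 1]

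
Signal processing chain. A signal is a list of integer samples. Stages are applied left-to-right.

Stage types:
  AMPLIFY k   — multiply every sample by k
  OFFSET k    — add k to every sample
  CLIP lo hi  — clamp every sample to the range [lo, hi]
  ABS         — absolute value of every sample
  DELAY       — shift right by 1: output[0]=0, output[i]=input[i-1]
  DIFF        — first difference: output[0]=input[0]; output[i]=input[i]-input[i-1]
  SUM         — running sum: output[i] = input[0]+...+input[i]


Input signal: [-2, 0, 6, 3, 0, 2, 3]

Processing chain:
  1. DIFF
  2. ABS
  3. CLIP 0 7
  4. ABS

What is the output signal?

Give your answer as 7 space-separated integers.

Input: [-2, 0, 6, 3, 0, 2, 3]
Stage 1 (DIFF): s[0]=-2, 0--2=2, 6-0=6, 3-6=-3, 0-3=-3, 2-0=2, 3-2=1 -> [-2, 2, 6, -3, -3, 2, 1]
Stage 2 (ABS): |-2|=2, |2|=2, |6|=6, |-3|=3, |-3|=3, |2|=2, |1|=1 -> [2, 2, 6, 3, 3, 2, 1]
Stage 3 (CLIP 0 7): clip(2,0,7)=2, clip(2,0,7)=2, clip(6,0,7)=6, clip(3,0,7)=3, clip(3,0,7)=3, clip(2,0,7)=2, clip(1,0,7)=1 -> [2, 2, 6, 3, 3, 2, 1]
Stage 4 (ABS): |2|=2, |2|=2, |6|=6, |3|=3, |3|=3, |2|=2, |1|=1 -> [2, 2, 6, 3, 3, 2, 1]

Answer: 2 2 6 3 3 2 1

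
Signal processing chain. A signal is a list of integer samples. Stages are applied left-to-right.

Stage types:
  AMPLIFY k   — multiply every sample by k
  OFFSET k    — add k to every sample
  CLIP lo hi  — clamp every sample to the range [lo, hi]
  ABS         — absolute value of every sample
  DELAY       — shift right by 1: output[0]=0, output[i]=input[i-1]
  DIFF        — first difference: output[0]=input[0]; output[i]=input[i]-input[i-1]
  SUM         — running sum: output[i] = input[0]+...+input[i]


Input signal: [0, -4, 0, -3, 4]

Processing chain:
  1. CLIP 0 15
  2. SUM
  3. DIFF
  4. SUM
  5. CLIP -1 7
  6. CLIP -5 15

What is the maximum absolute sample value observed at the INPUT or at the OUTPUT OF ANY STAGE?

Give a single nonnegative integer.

Input: [0, -4, 0, -3, 4] (max |s|=4)
Stage 1 (CLIP 0 15): clip(0,0,15)=0, clip(-4,0,15)=0, clip(0,0,15)=0, clip(-3,0,15)=0, clip(4,0,15)=4 -> [0, 0, 0, 0, 4] (max |s|=4)
Stage 2 (SUM): sum[0..0]=0, sum[0..1]=0, sum[0..2]=0, sum[0..3]=0, sum[0..4]=4 -> [0, 0, 0, 0, 4] (max |s|=4)
Stage 3 (DIFF): s[0]=0, 0-0=0, 0-0=0, 0-0=0, 4-0=4 -> [0, 0, 0, 0, 4] (max |s|=4)
Stage 4 (SUM): sum[0..0]=0, sum[0..1]=0, sum[0..2]=0, sum[0..3]=0, sum[0..4]=4 -> [0, 0, 0, 0, 4] (max |s|=4)
Stage 5 (CLIP -1 7): clip(0,-1,7)=0, clip(0,-1,7)=0, clip(0,-1,7)=0, clip(0,-1,7)=0, clip(4,-1,7)=4 -> [0, 0, 0, 0, 4] (max |s|=4)
Stage 6 (CLIP -5 15): clip(0,-5,15)=0, clip(0,-5,15)=0, clip(0,-5,15)=0, clip(0,-5,15)=0, clip(4,-5,15)=4 -> [0, 0, 0, 0, 4] (max |s|=4)
Overall max amplitude: 4

Answer: 4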